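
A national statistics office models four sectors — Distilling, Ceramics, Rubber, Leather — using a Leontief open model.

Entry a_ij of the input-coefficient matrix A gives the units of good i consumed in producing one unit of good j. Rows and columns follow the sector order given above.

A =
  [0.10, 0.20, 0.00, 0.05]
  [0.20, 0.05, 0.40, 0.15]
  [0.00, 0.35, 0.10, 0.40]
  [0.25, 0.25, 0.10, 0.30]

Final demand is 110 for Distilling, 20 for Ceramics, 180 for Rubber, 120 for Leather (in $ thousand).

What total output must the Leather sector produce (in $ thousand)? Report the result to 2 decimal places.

I − A =
  [   0.90    -0.20     0.00    -0.05]
  [  -0.20     0.95    -0.40    -0.15]
  [   0.00    -0.35     0.90    -0.40]
  [  -0.25    -0.25    -0.10     0.70]
Compute the cofactors C_ij = (−1)^(i+j)·(3×3 minor ij) of I−A; the adjugate is their transpose:
adj(I−A) = Cᵀ =
  [ 0.383500   0.131000   0.068750   0.094750]
  [ 0.191750   0.519750   0.261500   0.274500]
  [ 0.177125   0.326125   0.514875   0.376750]
  [ 0.230750   0.279000   0.191500   0.607500]
det(I−A) = Σ_j (I−A)_1j·C_1j = (0.90)(0.383500) + (-0.20)(0.191750) + (0.00)(0.177125) + (-0.05)(0.230750) = 0.2952625
(I − A)⁻¹ = adj(I−A) / det(I−A) ≈
  [   1.2988     0.4437     0.2328     0.3209]
  [   0.6494     1.7603     0.8857     0.9297]
  [   0.5999     1.1045     1.7438     1.2760]
  [   0.7815     0.9449     0.6486     2.0575]
x = (I − A)⁻¹ d = adj(I−A)·d / det(I−A), with det(I−A) = 0.2952625:
  x_1 = (0.383500·110 + 0.131000·20 + 0.068750·180 + 0.094750·120) / 0.2952625 = 68.55 / 0.2952625 ≈ 232.17
  x_2 = (0.191750·110 + 0.519750·20 + 0.261500·180 + 0.274500·120) / 0.2952625 = 111.4975 / 0.2952625 ≈ 377.62
  x_3 = (0.177125·110 + 0.326125·20 + 0.514875·180 + 0.376750·120) / 0.2952625 = 163.89375 / 0.2952625 ≈ 555.08
  x_4 = (0.230750·110 + 0.279000·20 + 0.191500·180 + 0.607500·120) / 0.2952625 = 138.3325 / 0.2952625 ≈ 468.51

x_4 = 468.51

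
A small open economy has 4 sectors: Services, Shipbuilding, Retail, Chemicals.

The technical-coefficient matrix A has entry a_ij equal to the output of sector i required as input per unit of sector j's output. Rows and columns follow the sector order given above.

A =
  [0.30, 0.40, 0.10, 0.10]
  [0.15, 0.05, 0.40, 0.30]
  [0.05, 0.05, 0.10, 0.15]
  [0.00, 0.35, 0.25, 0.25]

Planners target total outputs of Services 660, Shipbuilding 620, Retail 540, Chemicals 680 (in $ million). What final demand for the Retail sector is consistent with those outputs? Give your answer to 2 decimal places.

I − A =
  [   0.70    -0.40    -0.10    -0.10]
  [  -0.15     0.95    -0.40    -0.30]
  [  -0.05    -0.05     0.90    -0.15]
  [   0.00    -0.35    -0.25     0.75]
d = (I − A) x:
  d_1 = (+0.70)·660 + (-0.40)·620 + (-0.10)·540 + (-0.10)·680 = 92.00
  d_2 = (-0.15)·660 + (+0.95)·620 + (-0.40)·540 + (-0.30)·680 = 70.00
  d_3 = (-0.05)·660 + (-0.05)·620 + (+0.90)·540 + (-0.15)·680 = 320.00
  d_4 = (+0.00)·660 + (-0.35)·620 + (-0.25)·540 + (+0.75)·680 = 158.00

d_3 = 320.00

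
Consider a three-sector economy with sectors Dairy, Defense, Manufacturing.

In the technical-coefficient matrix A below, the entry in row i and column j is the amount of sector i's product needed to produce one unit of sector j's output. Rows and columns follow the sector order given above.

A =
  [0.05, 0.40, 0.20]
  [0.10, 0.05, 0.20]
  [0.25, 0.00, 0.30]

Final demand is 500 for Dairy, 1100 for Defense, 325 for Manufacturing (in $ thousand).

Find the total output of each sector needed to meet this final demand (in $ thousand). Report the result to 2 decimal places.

x_1 = 1358.04, x_2 = 1500.70, x_3 = 949.30

I − A =
  [   0.95    -0.40    -0.20]
  [  -0.10     0.95    -0.20]
  [  -0.25     0.00     0.70]
Cofactors of I−A, C_ij = (−1)^(i+j)·(minor ij) (rows/columns in the sector order above):
  C_11 = (0.95)(0.70) − (-0.20)(0.00) = 0.6650
  C_12 = −[(-0.10)(0.70) − (-0.20)(-0.25)] = 0.1200
  C_13 = (-0.10)(0.00) − (0.95)(-0.25) = 0.2375
  C_21 = −[(-0.40)(0.70) − (-0.20)(0.00)] = 0.2800
  C_22 = (0.95)(0.70) − (-0.20)(-0.25) = 0.6150
  C_23 = −[(0.95)(0.00) − (-0.40)(-0.25)] = 0.1000
  C_31 = (-0.40)(-0.20) − (-0.20)(0.95) = 0.2700
  C_32 = −[(0.95)(-0.20) − (-0.20)(-0.10)] = 0.2100
  C_33 = (0.95)(0.95) − (-0.40)(-0.10) = 0.8625
det(I−A) = Σ_j (I−A)_1j·C_1j = (0.95)(0.6650) + (-0.40)(0.1200) + (-0.20)(0.2375) = 0.53625
adj(I−A) = Cᵀ =
  [ 0.6650   0.2800   0.2700]
  [ 0.1200   0.6150   0.2100]
  [ 0.2375   0.1000   0.8625]
(I − A)⁻¹ = adj(I−A) / det(I−A) ≈
  [   1.2401     0.5221     0.5035]
  [   0.2238     1.1469     0.3916]
  [   0.4429     0.1865     1.6084]
x = (I − A)⁻¹ d = adj(I−A)·d / det(I−A), with det(I−A) = 0.53625:
  x_1 = (0.6650·500 + 0.2800·1100 + 0.2700·325) / 0.53625 = 728.25 / 0.53625 ≈ 1358.04
  x_2 = (0.1200·500 + 0.6150·1100 + 0.2100·325) / 0.53625 = 804.75 / 0.53625 ≈ 1500.70
  x_3 = (0.2375·500 + 0.1000·1100 + 0.8625·325) / 0.53625 = 509.0625 / 0.53625 ≈ 949.30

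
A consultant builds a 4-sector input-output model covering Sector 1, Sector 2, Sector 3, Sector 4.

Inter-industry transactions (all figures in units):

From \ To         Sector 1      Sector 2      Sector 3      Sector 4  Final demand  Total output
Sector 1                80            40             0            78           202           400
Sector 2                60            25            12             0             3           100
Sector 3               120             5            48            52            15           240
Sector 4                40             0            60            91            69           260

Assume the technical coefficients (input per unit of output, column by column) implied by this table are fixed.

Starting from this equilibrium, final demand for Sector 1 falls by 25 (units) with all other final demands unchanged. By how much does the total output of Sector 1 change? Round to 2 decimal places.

Technical coefficients a_ij = z_ij / X_j:
  a_11 = 80/400 = 0.20, a_21 = 60/400 = 0.15, a_31 = 120/400 = 0.30, a_41 = 40/400 = 0.10
  a_12 = 40/100 = 0.40, a_22 = 25/100 = 0.25, a_32 = 5/100 = 0.05, a_42 = 0/100 = 0.00
  a_13 = 0/240 = 0.00, a_23 = 12/240 = 0.05, a_33 = 48/240 = 0.20, a_43 = 60/240 = 0.25
  a_14 = 78/260 = 0.30, a_24 = 0/260 = 0.00, a_34 = 52/260 = 0.20, a_44 = 91/260 = 0.35
I − A =
  [   0.80    -0.40     0.00    -0.30]
  [  -0.15     0.75    -0.05     0.00]
  [  -0.30    -0.05     0.80    -0.20]
  [  -0.10     0.00    -0.25     0.65]
Compute the cofactors C_ij = (−1)^(i+j)·(3×3 minor ij) of I−A; the adjugate is their transpose:
adj(I−A) = Cᵀ =
  [ 0.350875   0.191750   0.069250   0.183250]
  [ 0.081250   0.329500   0.035750   0.048500]
  [ 0.166125   0.110500   0.328500   0.177750]
  [ 0.117875   0.072000   0.137000   0.424000]
det(I−A) = Σ_j (I−A)_1j·C_1j = (0.80)(0.350875) + (-0.40)(0.081250) + (0.00)(0.166125) + (-0.30)(0.117875) = 0.2128375
(I − A)⁻¹ = adj(I−A) / det(I−A) ≈
  [   1.6486     0.9009     0.3254     0.8610]
  [   0.3817     1.5481     0.1680     0.2279]
  [   0.7805     0.5192     1.5434     0.8351]
  [   0.5538     0.3383     0.6437     1.9921]
Δx = (I − A)⁻¹ Δd with Δd having -25 in the Sector 1 component and 0 elsewhere.
So Δx_1 = L_11 · (-25), where L_11 = adj(I−A)_11 / det(I−A) = 0.350875 / 0.2128375.
Δx_1 = 0.350875 × (-25) / 0.2128375 = -8.771875 / 0.2128375 ≈ -41.21.

Δx_1 = -41.21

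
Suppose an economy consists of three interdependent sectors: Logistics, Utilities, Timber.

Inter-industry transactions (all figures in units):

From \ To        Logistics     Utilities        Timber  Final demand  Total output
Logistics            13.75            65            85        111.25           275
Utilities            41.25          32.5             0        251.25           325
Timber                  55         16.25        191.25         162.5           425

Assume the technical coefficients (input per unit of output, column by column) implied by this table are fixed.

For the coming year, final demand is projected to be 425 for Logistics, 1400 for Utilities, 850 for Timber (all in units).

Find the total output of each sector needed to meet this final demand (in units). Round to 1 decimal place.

Technical coefficients a_ij = z_ij / X_j:
  a_LL = 13.75/275 = 0.05, a_UL = 41.25/275 = 0.15, a_TL = 55/275 = 0.20
  a_LU = 65/325 = 0.20, a_UU = 32.5/325 = 0.10, a_TU = 16.25/325 = 0.05
  a_LT = 85/425 = 0.20, a_UT = 0/425 = 0.00, a_TT = 191.25/425 = 0.45
I − A =
  [   0.95    -0.20    -0.20]
  [  -0.15     0.90     0.00]
  [  -0.20    -0.05     0.55]
Cofactors of I−A, C_ij = (−1)^(i+j)·(minor ij) (rows/columns in the sector order above):
  C_11 = (0.90)(0.55) − (0.00)(-0.05) = 0.4950
  C_12 = −[(-0.15)(0.55) − (0.00)(-0.20)] = 0.0825
  C_13 = (-0.15)(-0.05) − (0.90)(-0.20) = 0.1875
  C_21 = −[(-0.20)(0.55) − (-0.20)(-0.05)] = 0.1200
  C_22 = (0.95)(0.55) − (-0.20)(-0.20) = 0.4825
  C_23 = −[(0.95)(-0.05) − (-0.20)(-0.20)] = 0.0875
  C_31 = (-0.20)(0.00) − (-0.20)(0.90) = 0.1800
  C_32 = −[(0.95)(0.00) − (-0.20)(-0.15)] = 0.0300
  C_33 = (0.95)(0.90) − (-0.20)(-0.15) = 0.8250
det(I−A) = Σ_j (I−A)_1j·C_1j = (0.95)(0.4950) + (-0.20)(0.0825) + (-0.20)(0.1875) = 0.41625
adj(I−A) = Cᵀ =
  [ 0.4950   0.1200   0.1800]
  [ 0.0825   0.4825   0.0300]
  [ 0.1875   0.0875   0.8250]
(I − A)⁻¹ = adj(I−A) / det(I−A) ≈
  [   1.1892     0.2883     0.4324]
  [   0.1982     1.1592     0.0721]
  [   0.4505     0.2102     1.9820]
x = (I − A)⁻¹ d = adj(I−A)·d / det(I−A), with det(I−A) = 0.41625:
  x_L = (0.4950·425 + 0.1200·1400 + 0.1800·850) / 0.41625 = 531.375 / 0.41625 ≈ 1276.6
  x_U = (0.0825·425 + 0.4825·1400 + 0.0300·850) / 0.41625 = 736.0625 / 0.41625 ≈ 1768.3
  x_T = (0.1875·425 + 0.0875·1400 + 0.8250·850) / 0.41625 = 903.4375 / 0.41625 ≈ 2170.4

x_L = 1276.6, x_U = 1768.3, x_T = 2170.4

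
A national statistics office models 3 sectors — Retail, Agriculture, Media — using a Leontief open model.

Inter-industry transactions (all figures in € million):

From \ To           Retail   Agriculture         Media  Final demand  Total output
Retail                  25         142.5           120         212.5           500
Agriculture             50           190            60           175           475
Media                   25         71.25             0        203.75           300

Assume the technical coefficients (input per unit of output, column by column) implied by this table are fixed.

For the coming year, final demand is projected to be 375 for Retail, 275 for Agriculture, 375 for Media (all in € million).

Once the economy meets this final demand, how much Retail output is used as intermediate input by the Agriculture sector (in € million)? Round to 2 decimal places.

z_12 = 234.40

Technical coefficients a_ij = z_ij / X_j:
  a_11 = 25/500 = 0.05, a_21 = 50/500 = 0.10, a_31 = 25/500 = 0.05
  a_12 = 142.5/475 = 0.30, a_22 = 190/475 = 0.40, a_32 = 71.25/475 = 0.15
  a_13 = 120/300 = 0.40, a_23 = 60/300 = 0.20, a_33 = 0/300 = 0.00
I − A =
  [   0.95    -0.30    -0.40]
  [  -0.10     0.60    -0.20]
  [  -0.05    -0.15     1.00]
Cofactors of I−A, C_ij = (−1)^(i+j)·(minor ij) (rows/columns in the sector order above):
  C_11 = (0.60)(1.00) − (-0.20)(-0.15) = 0.5700
  C_12 = −[(-0.10)(1.00) − (-0.20)(-0.05)] = 0.1100
  C_13 = (-0.10)(-0.15) − (0.60)(-0.05) = 0.0450
  C_21 = −[(-0.30)(1.00) − (-0.40)(-0.15)] = 0.3600
  C_22 = (0.95)(1.00) − (-0.40)(-0.05) = 0.9300
  C_23 = −[(0.95)(-0.15) − (-0.30)(-0.05)] = 0.1575
  C_31 = (-0.30)(-0.20) − (-0.40)(0.60) = 0.3000
  C_32 = −[(0.95)(-0.20) − (-0.40)(-0.10)] = 0.2300
  C_33 = (0.95)(0.60) − (-0.30)(-0.10) = 0.5400
det(I−A) = Σ_j (I−A)_1j·C_1j = (0.95)(0.5700) + (-0.30)(0.1100) + (-0.40)(0.0450) = 0.4905
adj(I−A) = Cᵀ =
  [ 0.5700   0.3600   0.3000]
  [ 0.1100   0.9300   0.2300]
  [ 0.0450   0.1575   0.5400]
(I − A)⁻¹ = adj(I−A) / det(I−A) ≈
  [   1.1621     0.7339     0.6116]
  [   0.2243     1.8960     0.4689]
  [   0.0917     0.3211     1.1009]
First solve x = (I − A)⁻¹ d = adj(I−A)·d / det(I−A); in particular x_2 = (0.1100·375 + 0.9300·275 + 0.2300·375) / 0.4905 = 383.25 / 0.4905 ≈ 781.3456.
Intermediate flow from 1 to 2: z_12 = a_12 · x_2 = 0.30 × 383.25 / 0.4905 = 114.975 / 0.4905 ≈ 234.40.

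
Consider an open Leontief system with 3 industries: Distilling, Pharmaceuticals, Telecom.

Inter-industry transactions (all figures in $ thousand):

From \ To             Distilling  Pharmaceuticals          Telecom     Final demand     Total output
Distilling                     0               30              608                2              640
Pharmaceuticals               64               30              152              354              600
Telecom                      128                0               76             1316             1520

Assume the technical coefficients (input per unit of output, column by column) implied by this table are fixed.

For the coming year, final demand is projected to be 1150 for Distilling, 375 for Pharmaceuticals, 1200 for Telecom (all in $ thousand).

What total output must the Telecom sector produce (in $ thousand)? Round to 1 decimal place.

x_3 = 1652.5

Technical coefficients a_ij = z_ij / X_j:
  a_11 = 0/640 = 0.00, a_21 = 64/640 = 0.10, a_31 = 128/640 = 0.20
  a_12 = 30/600 = 0.05, a_22 = 30/600 = 0.05, a_32 = 0/600 = 0.00
  a_13 = 608/1520 = 0.40, a_23 = 152/1520 = 0.10, a_33 = 76/1520 = 0.05
I − A =
  [   1.00    -0.05    -0.40]
  [  -0.10     0.95    -0.10]
  [  -0.20     0.00     0.95]
Cofactors of I−A, C_ij = (−1)^(i+j)·(minor ij) (rows/columns in the sector order above):
  C_11 = (0.95)(0.95) − (-0.10)(0.00) = 0.9025
  C_12 = −[(-0.10)(0.95) − (-0.10)(-0.20)] = 0.1150
  C_13 = (-0.10)(0.00) − (0.95)(-0.20) = 0.1900
  C_21 = −[(-0.05)(0.95) − (-0.40)(0.00)] = 0.0475
  C_22 = (1.00)(0.95) − (-0.40)(-0.20) = 0.8700
  C_23 = −[(1.00)(0.00) − (-0.05)(-0.20)] = 0.0100
  C_31 = (-0.05)(-0.10) − (-0.40)(0.95) = 0.3850
  C_32 = −[(1.00)(-0.10) − (-0.40)(-0.10)] = 0.1400
  C_33 = (1.00)(0.95) − (-0.05)(-0.10) = 0.9450
det(I−A) = Σ_j (I−A)_1j·C_1j = (1.00)(0.9025) + (-0.05)(0.1150) + (-0.40)(0.1900) = 0.82075
adj(I−A) = Cᵀ =
  [ 0.9025   0.0475   0.3850]
  [ 0.1150   0.8700   0.1400]
  [ 0.1900   0.0100   0.9450]
(I − A)⁻¹ = adj(I−A) / det(I−A) ≈
  [   1.0996     0.0579     0.4691]
  [   0.1401     1.0600     0.1706]
  [   0.2315     0.0122     1.1514]
x = (I − A)⁻¹ d = adj(I−A)·d / det(I−A), with det(I−A) = 0.82075:
  x_1 = (0.9025·1150 + 0.0475·375 + 0.3850·1200) / 0.82075 = 1517.6875 / 0.82075 ≈ 1849.1
  x_2 = (0.1150·1150 + 0.8700·375 + 0.1400·1200) / 0.82075 = 626.50 / 0.82075 ≈ 763.3
  x_3 = (0.1900·1150 + 0.0100·375 + 0.9450·1200) / 0.82075 = 1356.25 / 0.82075 ≈ 1652.5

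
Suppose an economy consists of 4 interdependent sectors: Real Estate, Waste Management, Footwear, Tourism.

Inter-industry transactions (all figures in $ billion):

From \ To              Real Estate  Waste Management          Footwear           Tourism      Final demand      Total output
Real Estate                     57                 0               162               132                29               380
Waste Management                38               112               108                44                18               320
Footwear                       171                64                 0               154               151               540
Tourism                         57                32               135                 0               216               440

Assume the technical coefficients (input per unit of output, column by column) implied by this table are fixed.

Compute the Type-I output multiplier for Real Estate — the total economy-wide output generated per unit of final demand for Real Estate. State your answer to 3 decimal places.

Technical coefficients a_ij = z_ij / X_j:
  a_11 = 57/380 = 0.15, a_21 = 38/380 = 0.10, a_31 = 171/380 = 0.45, a_41 = 57/380 = 0.15
  a_12 = 0/320 = 0.00, a_22 = 112/320 = 0.35, a_32 = 64/320 = 0.20, a_42 = 32/320 = 0.10
  a_13 = 162/540 = 0.30, a_23 = 108/540 = 0.20, a_33 = 0/540 = 0.00, a_43 = 135/540 = 0.25
  a_14 = 132/440 = 0.30, a_24 = 44/440 = 0.10, a_34 = 154/440 = 0.35, a_44 = 0/440 = 0.00
I − A =
  [   0.85     0.00    -0.30    -0.30]
  [  -0.10     0.65    -0.20    -0.10]
  [  -0.45    -0.20     1.00    -0.35]
  [  -0.15    -0.10    -0.25     1.00]
Compute the cofactors C_ij = (−1)^(i+j)·(3×3 minor ij) of I−A; the adjugate is their transpose:
adj(I−A) = Cᵀ =
  [ 0.531125   0.115500   0.246750   0.257250]
  [ 0.218000   0.546125   0.224250   0.198500]
  [ 0.348625   0.204250   0.511750   0.304125]
  [ 0.188625   0.123000   0.187375   0.424750]
det(I−A) = Σ_j (I−A)_1j·C_1j = (0.85)(0.531125) + (0.00)(0.218000) + (-0.30)(0.348625) + (-0.30)(0.188625) = 0.29028125
(I − A)⁻¹ = adj(I−A) / det(I−A) ≈
  [   1.8297     0.3979     0.8500     0.8862]
  [   0.7510     1.8814     0.7725     0.6838]
  [   1.2010     0.7036     1.7629     1.0477]
  [   0.6498     0.4237     0.6455     1.4632]
The output multiplier for sector j is the column-j sum of the Leontief inverse (I − A)⁻¹ = adj(I−A) / det(I−A).
Column 1 of adj(I−A): (0.531125, 0.218000, 0.348625, 0.188625); det(I−A) = 0.29028125.
m_1 = (0.531125 + 0.218000 + 0.348625 + 0.188625) / 0.29028125 = 1.286375 / 0.29028125 ≈ 4.431.

m_1 = 4.431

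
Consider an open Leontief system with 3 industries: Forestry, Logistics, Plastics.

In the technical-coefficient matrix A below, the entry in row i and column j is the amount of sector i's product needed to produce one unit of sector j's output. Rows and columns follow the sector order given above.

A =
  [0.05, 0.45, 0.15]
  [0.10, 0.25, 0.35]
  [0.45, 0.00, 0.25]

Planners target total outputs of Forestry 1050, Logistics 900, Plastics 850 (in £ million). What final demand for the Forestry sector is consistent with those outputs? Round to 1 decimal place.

I − A =
  [   0.95    -0.45    -0.15]
  [  -0.10     0.75    -0.35]
  [  -0.45     0.00     0.75]
d = (I − A) x:
  d_1 = (+0.95)·1050 + (-0.45)·900 + (-0.15)·850 = 465.0
  d_2 = (-0.10)·1050 + (+0.75)·900 + (-0.35)·850 = 272.5
  d_3 = (-0.45)·1050 + (+0.00)·900 + (+0.75)·850 = 165.0

d_1 = 465.0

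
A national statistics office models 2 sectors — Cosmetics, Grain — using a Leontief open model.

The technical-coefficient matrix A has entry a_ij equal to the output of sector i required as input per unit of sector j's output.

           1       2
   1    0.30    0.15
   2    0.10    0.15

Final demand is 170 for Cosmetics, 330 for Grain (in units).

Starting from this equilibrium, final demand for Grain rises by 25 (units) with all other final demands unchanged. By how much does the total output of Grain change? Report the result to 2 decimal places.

Δx_2 = 30.17

I − A =
  [   0.70    -0.15]
  [  -0.10     0.85]
det(I−A) = (0.70)(0.85) − (-0.15)(-0.10) = 0.5800
adj(I−A) = [[0.85, 0.15], [0.10, 0.70]]
(I − A)⁻¹ = adj(I−A) / det(I−A) ≈
  [   1.4655     0.2586]
  [   0.1724     1.2069]
Δx = (I − A)⁻¹ Δd with Δd having +25 in the Grain component and 0 elsewhere.
So Δx_2 = L_22 · (+25), where L_22 = adj(I−A)_22 / det(I−A) = 0.70 / 0.5800.
Δx_2 = 0.70 × (+25) / 0.5800 = 17.50 / 0.5800 ≈ 30.17.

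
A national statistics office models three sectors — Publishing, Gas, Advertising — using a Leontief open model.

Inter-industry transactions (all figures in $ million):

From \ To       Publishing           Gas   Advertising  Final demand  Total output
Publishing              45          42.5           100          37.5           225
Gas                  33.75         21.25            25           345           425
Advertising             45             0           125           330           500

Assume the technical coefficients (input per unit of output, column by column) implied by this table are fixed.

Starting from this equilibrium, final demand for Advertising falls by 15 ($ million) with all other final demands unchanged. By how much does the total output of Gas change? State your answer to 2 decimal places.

Technical coefficients a_ij = z_ij / X_j:
  a_11 = 45/225 = 0.20, a_21 = 33.75/225 = 0.15, a_31 = 45/225 = 0.20
  a_12 = 42.5/425 = 0.10, a_22 = 21.25/425 = 0.05, a_32 = 0/425 = 0.00
  a_13 = 100/500 = 0.20, a_23 = 25/500 = 0.05, a_33 = 125/500 = 0.25
I − A =
  [   0.80    -0.10    -0.20]
  [  -0.15     0.95    -0.05]
  [  -0.20     0.00     0.75]
Cofactors of I−A, C_ij = (−1)^(i+j)·(minor ij) (rows/columns in the sector order above):
  C_11 = (0.95)(0.75) − (-0.05)(0.00) = 0.7125
  C_12 = −[(-0.15)(0.75) − (-0.05)(-0.20)] = 0.1225
  C_13 = (-0.15)(0.00) − (0.95)(-0.20) = 0.1900
  C_21 = −[(-0.10)(0.75) − (-0.20)(0.00)] = 0.0750
  C_22 = (0.80)(0.75) − (-0.20)(-0.20) = 0.5600
  C_23 = −[(0.80)(0.00) − (-0.10)(-0.20)] = 0.0200
  C_31 = (-0.10)(-0.05) − (-0.20)(0.95) = 0.1950
  C_32 = −[(0.80)(-0.05) − (-0.20)(-0.15)] = 0.0700
  C_33 = (0.80)(0.95) − (-0.10)(-0.15) = 0.7450
det(I−A) = Σ_j (I−A)_1j·C_1j = (0.80)(0.7125) + (-0.10)(0.1225) + (-0.20)(0.1900) = 0.51975
adj(I−A) = Cᵀ =
  [ 0.7125   0.0750   0.1950]
  [ 0.1225   0.5600   0.0700]
  [ 0.1900   0.0200   0.7450]
(I − A)⁻¹ = adj(I−A) / det(I−A) ≈
  [   1.3709     0.1443     0.3752]
  [   0.2357     1.0774     0.1347]
  [   0.3656     0.0385     1.4334]
Δx = (I − A)⁻¹ Δd with Δd having -15 in the Advertising component and 0 elsewhere.
So Δx_2 = L_23 · (-15), where L_23 = adj(I−A)_23 / det(I−A) = 0.0700 / 0.51975.
Δx_2 = 0.0700 × (-15) / 0.51975 = -1.05 / 0.51975 ≈ -2.02.

Δx_2 = -2.02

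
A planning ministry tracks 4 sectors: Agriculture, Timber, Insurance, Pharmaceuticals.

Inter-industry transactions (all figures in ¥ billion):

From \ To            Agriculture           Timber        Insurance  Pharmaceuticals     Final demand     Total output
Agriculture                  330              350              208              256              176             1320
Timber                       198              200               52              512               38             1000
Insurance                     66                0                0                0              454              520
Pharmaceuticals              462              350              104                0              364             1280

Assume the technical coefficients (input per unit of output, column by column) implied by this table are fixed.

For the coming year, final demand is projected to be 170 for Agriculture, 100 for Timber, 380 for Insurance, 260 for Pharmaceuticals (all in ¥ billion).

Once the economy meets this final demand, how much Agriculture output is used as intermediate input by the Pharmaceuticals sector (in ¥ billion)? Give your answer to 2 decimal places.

Technical coefficients a_ij = z_ij / X_j:
  a_11 = 330/1320 = 0.25, a_21 = 198/1320 = 0.15, a_31 = 66/1320 = 0.05, a_41 = 462/1320 = 0.35
  a_12 = 350/1000 = 0.35, a_22 = 200/1000 = 0.20, a_32 = 0/1000 = 0.00, a_42 = 350/1000 = 0.35
  a_13 = 208/520 = 0.40, a_23 = 52/520 = 0.10, a_33 = 0/520 = 0.00, a_43 = 104/520 = 0.20
  a_14 = 256/1280 = 0.20, a_24 = 512/1280 = 0.40, a_34 = 0/1280 = 0.00, a_44 = 0/1280 = 0.00
I − A =
  [   0.75    -0.35    -0.40    -0.20]
  [  -0.15     0.80    -0.10    -0.40]
  [  -0.05     0.00     1.00     0.00]
  [  -0.35    -0.35    -0.20     1.00]
Compute the cofactors C_ij = (−1)^(i+j)·(3×3 minor ij) of I−A; the adjugate is their transpose:
adj(I−A) = Cᵀ =
  [ 0.66000   0.42000   0.36600   0.30000]
  [ 0.29900   0.65800   0.25000   0.32300]
  [ 0.03300   0.02100   0.32700   0.01500]
  [ 0.34225   0.38150   0.28100   0.52975]
det(I−A) = Σ_j (I−A)_1j·C_1j = (0.75)(0.66000) + (-0.35)(0.29900) + (-0.40)(0.03300) + (-0.20)(0.34225) = 0.3087
(I − A)⁻¹ = adj(I−A) / det(I−A) ≈
  [   2.1380     1.3605     1.1856     0.9718]
  [   0.9686     2.1315     0.8098     1.0463]
  [   0.1069     0.0680     1.0593     0.0486]
  [   1.1087     1.2358     0.9103     1.7161]
First solve x = (I − A)⁻¹ d = adj(I−A)·d / det(I−A); in particular x_4 = (0.34225·170 + 0.38150·100 + 0.28100·380 + 0.52975·260) / 0.3087 = 340.8475 / 0.3087 ≈ 1104.1383.
Intermediate flow from 1 to 4: z_14 = a_14 · x_4 = 0.20 × 340.8475 / 0.3087 = 68.1695 / 0.3087 ≈ 220.83.

z_14 = 220.83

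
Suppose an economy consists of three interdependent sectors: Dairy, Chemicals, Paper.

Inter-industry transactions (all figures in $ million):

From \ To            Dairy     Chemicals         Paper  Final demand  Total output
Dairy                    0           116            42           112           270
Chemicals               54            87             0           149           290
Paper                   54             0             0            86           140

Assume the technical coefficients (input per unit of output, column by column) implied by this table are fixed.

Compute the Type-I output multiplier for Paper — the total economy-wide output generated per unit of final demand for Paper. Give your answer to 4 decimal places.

Technical coefficients a_ij = z_ij / X_j:
  a_DD = 0/270 = 0.00, a_CD = 54/270 = 0.20, a_PD = 54/270 = 0.20
  a_DC = 116/290 = 0.40, a_CC = 87/290 = 0.30, a_PC = 0/290 = 0.00
  a_DP = 42/140 = 0.30, a_CP = 0/140 = 0.00, a_PP = 0/140 = 0.00
I − A =
  [   1.00    -0.40    -0.30]
  [  -0.20     0.70     0.00]
  [  -0.20     0.00     1.00]
Cofactors of I−A, C_ij = (−1)^(i+j)·(minor ij) (rows/columns in the sector order above):
  C_11 = (0.70)(1.00) − (0.00)(0.00) = 0.7000
  C_12 = −[(-0.20)(1.00) − (0.00)(-0.20)] = 0.2000
  C_13 = (-0.20)(0.00) − (0.70)(-0.20) = 0.1400
  C_21 = −[(-0.40)(1.00) − (-0.30)(0.00)] = 0.4000
  C_22 = (1.00)(1.00) − (-0.30)(-0.20) = 0.9400
  C_23 = −[(1.00)(0.00) − (-0.40)(-0.20)] = 0.0800
  C_31 = (-0.40)(0.00) − (-0.30)(0.70) = 0.2100
  C_32 = −[(1.00)(0.00) − (-0.30)(-0.20)] = 0.0600
  C_33 = (1.00)(0.70) − (-0.40)(-0.20) = 0.6200
det(I−A) = Σ_j (I−A)_1j·C_1j = (1.00)(0.7000) + (-0.40)(0.2000) + (-0.30)(0.1400) = 0.5780
adj(I−A) = Cᵀ =
  [ 0.7000   0.4000   0.2100]
  [ 0.2000   0.9400   0.0600]
  [ 0.1400   0.0800   0.6200]
(I − A)⁻¹ = adj(I−A) / det(I−A) ≈
  [   1.21107     0.69204     0.36332]
  [   0.34602     1.62630     0.10381]
  [   0.24221     0.13841     1.07266]
The output multiplier for sector j is the column-j sum of the Leontief inverse (I − A)⁻¹ = adj(I−A) / det(I−A).
Column P of adj(I−A): (0.2100, 0.0600, 0.6200); det(I−A) = 0.5780.
m_P = (0.2100 + 0.0600 + 0.6200) / 0.5780 = 0.89 / 0.5780 ≈ 1.5398.

m_P = 1.5398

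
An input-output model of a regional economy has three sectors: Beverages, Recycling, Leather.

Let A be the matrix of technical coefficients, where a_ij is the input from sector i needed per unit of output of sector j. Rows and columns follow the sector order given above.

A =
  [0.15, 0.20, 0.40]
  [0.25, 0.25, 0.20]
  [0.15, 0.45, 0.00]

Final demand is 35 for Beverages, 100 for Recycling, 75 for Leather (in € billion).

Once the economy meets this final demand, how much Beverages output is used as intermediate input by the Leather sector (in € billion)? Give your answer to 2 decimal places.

z_13 = 89.82

I − A =
  [   0.85    -0.20    -0.40]
  [  -0.25     0.75    -0.20]
  [  -0.15    -0.45     1.00]
Cofactors of I−A, C_ij = (−1)^(i+j)·(minor ij) (rows/columns in the sector order above):
  C_11 = (0.75)(1.00) − (-0.20)(-0.45) = 0.6600
  C_12 = −[(-0.25)(1.00) − (-0.20)(-0.15)] = 0.2800
  C_13 = (-0.25)(-0.45) − (0.75)(-0.15) = 0.2250
  C_21 = −[(-0.20)(1.00) − (-0.40)(-0.45)] = 0.3800
  C_22 = (0.85)(1.00) − (-0.40)(-0.15) = 0.7900
  C_23 = −[(0.85)(-0.45) − (-0.20)(-0.15)] = 0.4125
  C_31 = (-0.20)(-0.20) − (-0.40)(0.75) = 0.3400
  C_32 = −[(0.85)(-0.20) − (-0.40)(-0.25)] = 0.2700
  C_33 = (0.85)(0.75) − (-0.20)(-0.25) = 0.5875
det(I−A) = Σ_j (I−A)_1j·C_1j = (0.85)(0.6600) + (-0.20)(0.2800) + (-0.40)(0.2250) = 0.4150
adj(I−A) = Cᵀ =
  [ 0.6600   0.3800   0.3400]
  [ 0.2800   0.7900   0.2700]
  [ 0.2250   0.4125   0.5875]
(I − A)⁻¹ = adj(I−A) / det(I−A) ≈
  [   1.5904     0.9157     0.8193]
  [   0.6747     1.9036     0.6506]
  [   0.5422     0.9940     1.4157]
First solve x = (I − A)⁻¹ d = adj(I−A)·d / det(I−A); in particular x_3 = (0.2250·35 + 0.4125·100 + 0.5875·75) / 0.4150 = 93.1875 / 0.4150 ≈ 224.5482.
Intermediate flow from 1 to 3: z_13 = a_13 · x_3 = 0.40 × 93.1875 / 0.4150 = 37.275 / 0.4150 ≈ 89.82.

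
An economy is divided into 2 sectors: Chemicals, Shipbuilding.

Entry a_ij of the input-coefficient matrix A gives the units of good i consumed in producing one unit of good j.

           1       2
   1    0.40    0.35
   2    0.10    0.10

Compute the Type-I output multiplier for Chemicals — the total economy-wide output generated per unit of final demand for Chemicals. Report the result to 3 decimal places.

I − A =
  [   0.60    -0.35]
  [  -0.10     0.90]
det(I−A) = (0.60)(0.90) − (-0.35)(-0.10) = 0.5050
adj(I−A) = [[0.90, 0.35], [0.10, 0.60]]
(I − A)⁻¹ = adj(I−A) / det(I−A) ≈
  [   1.7822     0.6931]
  [   0.1980     1.1881]
The output multiplier for sector j is the column-j sum of the Leontief inverse (I − A)⁻¹ = adj(I−A) / det(I−A).
Column 1 of adj(I−A): (0.90, 0.10); det(I−A) = 0.5050.
m_1 = (0.90 + 0.10) / 0.5050 = 1.00 / 0.5050 ≈ 1.980.

m_1 = 1.980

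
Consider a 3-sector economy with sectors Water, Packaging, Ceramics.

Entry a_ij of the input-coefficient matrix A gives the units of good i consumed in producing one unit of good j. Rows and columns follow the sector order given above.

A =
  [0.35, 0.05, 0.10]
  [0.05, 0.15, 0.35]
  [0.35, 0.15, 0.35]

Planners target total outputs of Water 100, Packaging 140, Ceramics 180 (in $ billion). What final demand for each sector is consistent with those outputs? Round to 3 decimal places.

I − A =
  [   0.65    -0.05    -0.10]
  [  -0.05     0.85    -0.35]
  [  -0.35    -0.15     0.65]
d = (I − A) x:
  d_1 = (+0.65)·100 + (-0.05)·140 + (-0.10)·180 = 40.000
  d_2 = (-0.05)·100 + (+0.85)·140 + (-0.35)·180 = 51.000
  d_3 = (-0.35)·100 + (-0.15)·140 + (+0.65)·180 = 61.000

d_1 = 40.000, d_2 = 51.000, d_3 = 61.000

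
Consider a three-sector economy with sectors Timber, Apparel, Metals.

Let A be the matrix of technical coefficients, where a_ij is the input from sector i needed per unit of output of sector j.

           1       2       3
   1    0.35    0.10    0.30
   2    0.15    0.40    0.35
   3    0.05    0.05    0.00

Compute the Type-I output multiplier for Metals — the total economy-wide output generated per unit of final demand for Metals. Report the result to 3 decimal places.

I − A =
  [   0.65    -0.10    -0.30]
  [  -0.15     0.60    -0.35]
  [  -0.05    -0.05     1.00]
Cofactors of I−A, C_ij = (−1)^(i+j)·(minor ij) (rows/columns in the sector order above):
  C_11 = (0.60)(1.00) − (-0.35)(-0.05) = 0.5825
  C_12 = −[(-0.15)(1.00) − (-0.35)(-0.05)] = 0.1675
  C_13 = (-0.15)(-0.05) − (0.60)(-0.05) = 0.0375
  C_21 = −[(-0.10)(1.00) − (-0.30)(-0.05)] = 0.1150
  C_22 = (0.65)(1.00) − (-0.30)(-0.05) = 0.6350
  C_23 = −[(0.65)(-0.05) − (-0.10)(-0.05)] = 0.0375
  C_31 = (-0.10)(-0.35) − (-0.30)(0.60) = 0.2150
  C_32 = −[(0.65)(-0.35) − (-0.30)(-0.15)] = 0.2725
  C_33 = (0.65)(0.60) − (-0.10)(-0.15) = 0.3750
det(I−A) = Σ_j (I−A)_1j·C_1j = (0.65)(0.5825) + (-0.10)(0.1675) + (-0.30)(0.0375) = 0.350625
adj(I−A) = Cᵀ =
  [ 0.5825   0.1150   0.2150]
  [ 0.1675   0.6350   0.2725]
  [ 0.0375   0.0375   0.3750]
(I − A)⁻¹ = adj(I−A) / det(I−A) ≈
  [   1.6613     0.3280     0.6132]
  [   0.4777     1.8111     0.7772]
  [   0.1070     0.1070     1.0695]
The output multiplier for sector j is the column-j sum of the Leontief inverse (I − A)⁻¹ = adj(I−A) / det(I−A).
Column 3 of adj(I−A): (0.2150, 0.2725, 0.3750); det(I−A) = 0.350625.
m_3 = (0.2150 + 0.2725 + 0.3750) / 0.350625 = 0.8625 / 0.350625 ≈ 2.460.

m_3 = 2.460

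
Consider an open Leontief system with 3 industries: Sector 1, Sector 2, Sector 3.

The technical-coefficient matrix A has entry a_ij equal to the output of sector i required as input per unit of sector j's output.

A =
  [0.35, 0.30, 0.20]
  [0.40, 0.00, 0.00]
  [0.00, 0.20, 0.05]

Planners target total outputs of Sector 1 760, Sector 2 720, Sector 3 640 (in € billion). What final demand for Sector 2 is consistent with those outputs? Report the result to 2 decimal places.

I − A =
  [   0.65    -0.30    -0.20]
  [  -0.40     1.00     0.00]
  [   0.00    -0.20     0.95]
d = (I − A) x:
  d_1 = (+0.65)·760 + (-0.30)·720 + (-0.20)·640 = 150.00
  d_2 = (-0.40)·760 + (+1.00)·720 + (+0.00)·640 = 416.00
  d_3 = (+0.00)·760 + (-0.20)·720 + (+0.95)·640 = 464.00

d_2 = 416.00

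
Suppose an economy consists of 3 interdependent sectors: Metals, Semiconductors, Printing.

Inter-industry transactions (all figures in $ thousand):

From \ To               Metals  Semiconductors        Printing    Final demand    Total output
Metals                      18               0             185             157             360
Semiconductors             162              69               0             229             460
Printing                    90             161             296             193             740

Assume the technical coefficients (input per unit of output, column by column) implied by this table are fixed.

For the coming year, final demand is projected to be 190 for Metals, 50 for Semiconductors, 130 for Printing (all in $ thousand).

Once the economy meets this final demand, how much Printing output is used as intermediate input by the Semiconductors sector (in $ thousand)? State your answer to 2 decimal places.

Technical coefficients a_ij = z_ij / X_j:
  a_11 = 18/360 = 0.05, a_21 = 162/360 = 0.45, a_31 = 90/360 = 0.25
  a_12 = 0/460 = 0.00, a_22 = 69/460 = 0.15, a_32 = 161/460 = 0.35
  a_13 = 185/740 = 0.25, a_23 = 0/740 = 0.00, a_33 = 296/740 = 0.40
I − A =
  [   0.95     0.00    -0.25]
  [  -0.45     0.85     0.00]
  [  -0.25    -0.35     0.60]
Cofactors of I−A, C_ij = (−1)^(i+j)·(minor ij) (rows/columns in the sector order above):
  C_11 = (0.85)(0.60) − (0.00)(-0.35) = 0.5100
  C_12 = −[(-0.45)(0.60) − (0.00)(-0.25)] = 0.2700
  C_13 = (-0.45)(-0.35) − (0.85)(-0.25) = 0.3700
  C_21 = −[(0.00)(0.60) − (-0.25)(-0.35)] = 0.0875
  C_22 = (0.95)(0.60) − (-0.25)(-0.25) = 0.5075
  C_23 = −[(0.95)(-0.35) − (0.00)(-0.25)] = 0.3325
  C_31 = (0.00)(0.00) − (-0.25)(0.85) = 0.2125
  C_32 = −[(0.95)(0.00) − (-0.25)(-0.45)] = 0.1125
  C_33 = (0.95)(0.85) − (0.00)(-0.45) = 0.8075
det(I−A) = Σ_j (I−A)_1j·C_1j = (0.95)(0.5100) + (0.00)(0.2700) + (-0.25)(0.3700) = 0.3920
adj(I−A) = Cᵀ =
  [ 0.5100   0.0875   0.2125]
  [ 0.2700   0.5075   0.1125]
  [ 0.3700   0.3325   0.8075]
(I − A)⁻¹ = adj(I−A) / det(I−A) ≈
  [   1.3010     0.2232     0.5421]
  [   0.6888     1.2946     0.2870]
  [   0.9439     0.8482     2.0599]
First solve x = (I − A)⁻¹ d = adj(I−A)·d / det(I−A); in particular x_2 = (0.2700·190 + 0.5075·50 + 0.1125·130) / 0.3920 = 91.30 / 0.3920 ≈ 232.9082.
Intermediate flow from 3 to 2: z_32 = a_32 · x_2 = 0.35 × 91.30 / 0.3920 = 31.955 / 0.3920 ≈ 81.52.

z_32 = 81.52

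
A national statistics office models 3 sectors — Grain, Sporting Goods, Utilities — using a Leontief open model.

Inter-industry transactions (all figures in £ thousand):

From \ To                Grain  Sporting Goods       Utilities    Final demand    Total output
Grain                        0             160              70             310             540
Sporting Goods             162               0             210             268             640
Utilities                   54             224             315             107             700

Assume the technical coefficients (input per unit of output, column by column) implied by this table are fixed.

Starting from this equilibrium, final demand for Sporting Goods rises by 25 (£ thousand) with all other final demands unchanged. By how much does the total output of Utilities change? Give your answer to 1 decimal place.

Technical coefficients a_ij = z_ij / X_j:
  a_11 = 0/540 = 0.00, a_21 = 162/540 = 0.30, a_31 = 54/540 = 0.10
  a_12 = 160/640 = 0.25, a_22 = 0/640 = 0.00, a_32 = 224/640 = 0.35
  a_13 = 70/700 = 0.10, a_23 = 210/700 = 0.30, a_33 = 315/700 = 0.45
I − A =
  [   1.00    -0.25    -0.10]
  [  -0.30     1.00    -0.30]
  [  -0.10    -0.35     0.55]
Cofactors of I−A, C_ij = (−1)^(i+j)·(minor ij) (rows/columns in the sector order above):
  C_11 = (1.00)(0.55) − (-0.30)(-0.35) = 0.4450
  C_12 = −[(-0.30)(0.55) − (-0.30)(-0.10)] = 0.1950
  C_13 = (-0.30)(-0.35) − (1.00)(-0.10) = 0.2050
  C_21 = −[(-0.25)(0.55) − (-0.10)(-0.35)] = 0.1725
  C_22 = (1.00)(0.55) − (-0.10)(-0.10) = 0.5400
  C_23 = −[(1.00)(-0.35) − (-0.25)(-0.10)] = 0.3750
  C_31 = (-0.25)(-0.30) − (-0.10)(1.00) = 0.1750
  C_32 = −[(1.00)(-0.30) − (-0.10)(-0.30)] = 0.3300
  C_33 = (1.00)(1.00) − (-0.25)(-0.30) = 0.9250
det(I−A) = Σ_j (I−A)_1j·C_1j = (1.00)(0.4450) + (-0.25)(0.1950) + (-0.10)(0.2050) = 0.37575
adj(I−A) = Cᵀ =
  [ 0.4450   0.1725   0.1750]
  [ 0.1950   0.5400   0.3300]
  [ 0.2050   0.3750   0.9250]
(I − A)⁻¹ = adj(I−A) / det(I−A) ≈
  [   1.1843     0.4591     0.4657]
  [   0.5190     1.4371     0.8782]
  [   0.5456     0.9980     2.4617]
Δx = (I − A)⁻¹ Δd with Δd having +25 in the Sporting Goods component and 0 elsewhere.
So Δx_3 = L_32 · (+25), where L_32 = adj(I−A)_32 / det(I−A) = 0.3750 / 0.37575.
Δx_3 = 0.3750 × (+25) / 0.37575 = 9.375 / 0.37575 ≈ 25.0.

Δx_3 = 25.0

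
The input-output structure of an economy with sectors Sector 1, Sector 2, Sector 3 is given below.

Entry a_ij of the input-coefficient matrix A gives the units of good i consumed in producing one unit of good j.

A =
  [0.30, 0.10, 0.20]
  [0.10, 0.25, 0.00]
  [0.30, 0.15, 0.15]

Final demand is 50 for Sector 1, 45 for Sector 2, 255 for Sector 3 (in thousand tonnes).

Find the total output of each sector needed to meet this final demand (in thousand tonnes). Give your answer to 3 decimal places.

I − A =
  [   0.70    -0.10    -0.20]
  [  -0.10     0.75     0.00]
  [  -0.30    -0.15     0.85]
Cofactors of I−A, C_ij = (−1)^(i+j)·(minor ij) (rows/columns in the sector order above):
  C_11 = (0.75)(0.85) − (0.00)(-0.15) = 0.6375
  C_12 = −[(-0.10)(0.85) − (0.00)(-0.30)] = 0.0850
  C_13 = (-0.10)(-0.15) − (0.75)(-0.30) = 0.2400
  C_21 = −[(-0.10)(0.85) − (-0.20)(-0.15)] = 0.1150
  C_22 = (0.70)(0.85) − (-0.20)(-0.30) = 0.5350
  C_23 = −[(0.70)(-0.15) − (-0.10)(-0.30)] = 0.1350
  C_31 = (-0.10)(0.00) − (-0.20)(0.75) = 0.1500
  C_32 = −[(0.70)(0.00) − (-0.20)(-0.10)] = 0.0200
  C_33 = (0.70)(0.75) − (-0.10)(-0.10) = 0.5150
det(I−A) = Σ_j (I−A)_1j·C_1j = (0.70)(0.6375) + (-0.10)(0.0850) + (-0.20)(0.2400) = 0.38975
adj(I−A) = Cᵀ =
  [ 0.6375   0.1150   0.1500]
  [ 0.0850   0.5350   0.0200]
  [ 0.2400   0.1350   0.5150]
(I − A)⁻¹ = adj(I−A) / det(I−A) ≈
  [   1.6357     0.2951     0.3849]
  [   0.2181     1.3727     0.0513]
  [   0.6158     0.3464     1.3214]
x = (I − A)⁻¹ d = adj(I−A)·d / det(I−A), with det(I−A) = 0.38975:
  x_1 = (0.6375·50 + 0.1150·45 + 0.1500·255) / 0.38975 = 75.30 / 0.38975 ≈ 193.201
  x_2 = (0.0850·50 + 0.5350·45 + 0.0200·255) / 0.38975 = 33.425 / 0.38975 ≈ 85.760
  x_3 = (0.2400·50 + 0.1350·45 + 0.5150·255) / 0.38975 = 149.40 / 0.38975 ≈ 383.323

x_1 = 193.201, x_2 = 85.760, x_3 = 383.323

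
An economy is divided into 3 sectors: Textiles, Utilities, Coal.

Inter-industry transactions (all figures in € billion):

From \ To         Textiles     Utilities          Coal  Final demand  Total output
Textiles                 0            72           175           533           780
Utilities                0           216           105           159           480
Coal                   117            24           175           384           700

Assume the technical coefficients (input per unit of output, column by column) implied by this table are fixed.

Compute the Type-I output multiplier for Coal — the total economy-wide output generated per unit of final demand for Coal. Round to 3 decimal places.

Technical coefficients a_ij = z_ij / X_j:
  a_11 = 0/780 = 0.00, a_21 = 0/780 = 0.00, a_31 = 117/780 = 0.15
  a_12 = 72/480 = 0.15, a_22 = 216/480 = 0.45, a_32 = 24/480 = 0.05
  a_13 = 175/700 = 0.25, a_23 = 105/700 = 0.15, a_33 = 175/700 = 0.25
I − A =
  [   1.00    -0.15    -0.25]
  [   0.00     0.55    -0.15]
  [  -0.15    -0.05     0.75]
Cofactors of I−A, C_ij = (−1)^(i+j)·(minor ij) (rows/columns in the sector order above):
  C_11 = (0.55)(0.75) − (-0.15)(-0.05) = 0.4050
  C_12 = −[(0.00)(0.75) − (-0.15)(-0.15)] = 0.0225
  C_13 = (0.00)(-0.05) − (0.55)(-0.15) = 0.0825
  C_21 = −[(-0.15)(0.75) − (-0.25)(-0.05)] = 0.1250
  C_22 = (1.00)(0.75) − (-0.25)(-0.15) = 0.7125
  C_23 = −[(1.00)(-0.05) − (-0.15)(-0.15)] = 0.0725
  C_31 = (-0.15)(-0.15) − (-0.25)(0.55) = 0.1600
  C_32 = −[(1.00)(-0.15) − (-0.25)(0.00)] = 0.1500
  C_33 = (1.00)(0.55) − (-0.15)(0.00) = 0.5500
det(I−A) = Σ_j (I−A)_1j·C_1j = (1.00)(0.4050) + (-0.15)(0.0225) + (-0.25)(0.0825) = 0.3810
adj(I−A) = Cᵀ =
  [ 0.4050   0.1250   0.1600]
  [ 0.0225   0.7125   0.1500]
  [ 0.0825   0.0725   0.5500]
(I − A)⁻¹ = adj(I−A) / det(I−A) ≈
  [   1.0630     0.3281     0.4199]
  [   0.0591     1.8701     0.3937]
  [   0.2165     0.1903     1.4436]
The output multiplier for sector j is the column-j sum of the Leontief inverse (I − A)⁻¹ = adj(I−A) / det(I−A).
Column 3 of adj(I−A): (0.1600, 0.1500, 0.5500); det(I−A) = 0.3810.
m_3 = (0.1600 + 0.1500 + 0.5500) / 0.3810 = 0.86 / 0.3810 ≈ 2.257.

m_3 = 2.257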